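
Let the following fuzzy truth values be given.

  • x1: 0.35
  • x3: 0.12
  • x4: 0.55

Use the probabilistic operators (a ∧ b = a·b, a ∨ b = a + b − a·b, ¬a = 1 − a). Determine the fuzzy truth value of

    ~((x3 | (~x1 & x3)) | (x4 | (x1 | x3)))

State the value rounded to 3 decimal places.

0.209

~x1 = 1 − 0.3500 = 0.6500
~x1 & x3 = a·b on (0.6500, 0.1200) = 0.0780
x3 | (~x1 & x3) = a + b − a·b on (0.1200, 0.0780) = 0.1886
x1 | x3 = a + b − a·b on (0.3500, 0.1200) = 0.4280
x4 | (x1 | x3) = a + b − a·b on (0.5500, 0.4280) = 0.7426
(x3 | (~x1 & x3)) | (x4 | (x1 | x3)) = a + b − a·b on (0.1886, 0.7426) = 0.7912
~((x3 | (~x1 & x3)) | (x4 | (x1 | x3))) = 1 − 0.7912 = 0.2088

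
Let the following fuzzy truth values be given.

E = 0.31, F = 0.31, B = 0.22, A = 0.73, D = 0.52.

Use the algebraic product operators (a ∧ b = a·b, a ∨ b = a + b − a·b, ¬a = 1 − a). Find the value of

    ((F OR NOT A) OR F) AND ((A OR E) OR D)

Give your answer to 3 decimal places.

NOT A = 1 − 0.7300 = 0.2700
F OR NOT A = a + b − a·b on (0.3100, 0.2700) = 0.4963
(F OR NOT A) OR F = a + b − a·b on (0.4963, 0.3100) = 0.6524
A OR E = a + b − a·b on (0.7300, 0.3100) = 0.8137
(A OR E) OR D = a + b − a·b on (0.8137, 0.5200) = 0.9106
((F OR NOT A) OR F) AND ((A OR E) OR D) = a·b on (0.6524, 0.9106) = 0.5941

0.594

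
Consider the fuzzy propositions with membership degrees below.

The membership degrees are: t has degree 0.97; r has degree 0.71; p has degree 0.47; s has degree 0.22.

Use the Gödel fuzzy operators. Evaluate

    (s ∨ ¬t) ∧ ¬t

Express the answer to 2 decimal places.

0.03

¬t = 1 − 0.97 = 0.03
s ∨ ¬t = max(a, b) on (0.22, 0.03) = 0.22
¬t = 1 − 0.97 = 0.03
(s ∨ ¬t) ∧ ¬t = min(a, b) on (0.22, 0.03) = 0.03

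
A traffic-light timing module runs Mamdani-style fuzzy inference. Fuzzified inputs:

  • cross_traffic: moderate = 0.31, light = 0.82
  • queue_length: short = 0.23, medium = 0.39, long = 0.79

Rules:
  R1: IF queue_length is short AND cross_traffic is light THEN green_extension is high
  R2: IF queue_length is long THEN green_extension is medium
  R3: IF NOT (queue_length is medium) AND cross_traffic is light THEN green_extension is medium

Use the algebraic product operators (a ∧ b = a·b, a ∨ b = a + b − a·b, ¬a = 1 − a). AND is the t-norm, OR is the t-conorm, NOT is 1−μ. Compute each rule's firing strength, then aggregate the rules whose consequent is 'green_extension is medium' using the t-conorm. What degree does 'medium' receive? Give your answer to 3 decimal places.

0.895

R1: short=0.23, light=0.82; AND[a·b] → w = 0.1886
R2: long=0.79 → w = 0.7900
R3: ¬medium=1−0.39=0.61, light=0.82; AND[a·b] → w = 0.5002
Rules with consequent 'medium': {R2, R3} → strengths 0.7900, 0.5002
Aggregate via t-conorm [a + b − a·b]: 0.8950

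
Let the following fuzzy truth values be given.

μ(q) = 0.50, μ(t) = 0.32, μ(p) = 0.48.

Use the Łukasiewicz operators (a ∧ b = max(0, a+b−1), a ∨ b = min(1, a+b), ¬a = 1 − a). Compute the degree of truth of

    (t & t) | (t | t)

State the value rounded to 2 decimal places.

t & t = max(0, a+b−1) on (0.32, 0.32) = 0.00
t | t = min(1, a+b) on (0.32, 0.32) = 0.64
(t & t) | (t | t) = min(1, a+b) on (0.00, 0.64) = 0.64

0.64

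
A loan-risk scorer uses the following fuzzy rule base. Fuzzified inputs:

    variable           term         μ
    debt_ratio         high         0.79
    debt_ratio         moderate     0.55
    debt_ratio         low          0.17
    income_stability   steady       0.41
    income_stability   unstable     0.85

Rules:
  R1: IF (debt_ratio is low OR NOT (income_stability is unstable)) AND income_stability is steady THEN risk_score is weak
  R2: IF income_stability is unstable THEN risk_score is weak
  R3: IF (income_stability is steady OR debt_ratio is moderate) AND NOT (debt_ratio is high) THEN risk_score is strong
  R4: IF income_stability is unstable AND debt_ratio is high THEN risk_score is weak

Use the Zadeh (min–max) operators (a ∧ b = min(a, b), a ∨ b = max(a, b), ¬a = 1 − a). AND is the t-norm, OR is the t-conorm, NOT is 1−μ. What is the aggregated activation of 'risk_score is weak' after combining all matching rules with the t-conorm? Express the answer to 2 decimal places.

0.85

R1: (low=0.17 OR ¬unstable=1−0.85=0.15) = 0.17; AND[min(a, b)] with steady=0.41 → w = 0.17
R2: unstable=0.85 → w = 0.85
R3: (steady=0.41 OR moderate=0.55) = 0.55; AND[min(a, b)] with ¬high=1−0.79=0.21 → w = 0.21
R4: unstable=0.85, high=0.79; AND[min(a, b)] → w = 0.79
Rules with consequent 'weak': {R1, R2, R4} → strengths 0.17, 0.85, 0.79
Aggregate via t-conorm [max(a, b)]: 0.85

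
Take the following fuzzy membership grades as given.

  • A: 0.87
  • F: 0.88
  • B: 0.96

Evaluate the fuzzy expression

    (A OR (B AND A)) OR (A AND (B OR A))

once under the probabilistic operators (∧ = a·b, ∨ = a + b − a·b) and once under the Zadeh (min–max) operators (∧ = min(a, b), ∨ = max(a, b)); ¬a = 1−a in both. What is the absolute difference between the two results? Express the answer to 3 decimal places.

Under probabilistic:
  B AND A = a·b on (0.9600, 0.8700) = 0.8352
  A OR (B AND A) = a + b − a·b on (0.8700, 0.8352) = 0.9786
  B OR A = a + b − a·b on (0.9600, 0.8700) = 0.9948
  A AND (B OR A) = a·b on (0.8700, 0.9948) = 0.8655
  (A OR (B AND A)) OR (A AND (B OR A)) = a + b − a·b on (0.9786, 0.8655) = 0.9971
  → value = 0.9971
Under Zadeh (min–max):
  B AND A = min(a, b) on (0.96, 0.87) = 0.87
  A OR (B AND A) = max(a, b) on (0.87, 0.87) = 0.87
  B OR A = max(a, b) on (0.96, 0.87) = 0.96
  A AND (B OR A) = min(a, b) on (0.87, 0.96) = 0.87
  (A OR (B AND A)) OR (A AND (B OR A)) = max(a, b) on (0.87, 0.87) = 0.87
  → value = 0.8700
|0.9971 − 0.8700| = 0.127

0.127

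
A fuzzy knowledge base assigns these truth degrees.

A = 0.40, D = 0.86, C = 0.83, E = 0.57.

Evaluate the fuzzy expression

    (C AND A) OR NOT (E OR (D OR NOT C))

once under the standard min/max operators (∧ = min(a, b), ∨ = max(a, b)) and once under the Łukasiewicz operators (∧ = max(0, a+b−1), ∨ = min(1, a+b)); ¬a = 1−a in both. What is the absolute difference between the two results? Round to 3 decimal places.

0.170

Under standard min/max:
  C AND A = min(a, b) on (0.83, 0.40) = 0.40
  NOT C = 1 − 0.83 = 0.17
  D OR NOT C = max(a, b) on (0.86, 0.17) = 0.86
  E OR (D OR NOT C) = max(a, b) on (0.57, 0.86) = 0.86
  NOT (E OR (D OR NOT C)) = 1 − 0.86 = 0.14
  (C AND A) OR NOT (E OR (D OR NOT C)) = max(a, b) on (0.40, 0.14) = 0.40
  → value = 0.4000
Under Łukasiewicz:
  C AND A = max(0, a+b−1) on (0.83, 0.40) = 0.23
  NOT C = 1 − 0.83 = 0.17
  D OR NOT C = min(1, a+b) on (0.86, 0.17) = 1.00
  E OR (D OR NOT C) = min(1, a+b) on (0.57, 1.00) = 1.00
  NOT (E OR (D OR NOT C)) = 1 − 1.00 = 0.00
  (C AND A) OR NOT (E OR (D OR NOT C)) = min(1, a+b) on (0.23, 0.00) = 0.23
  → value = 0.2300
|0.4000 − 0.2300| = 0.170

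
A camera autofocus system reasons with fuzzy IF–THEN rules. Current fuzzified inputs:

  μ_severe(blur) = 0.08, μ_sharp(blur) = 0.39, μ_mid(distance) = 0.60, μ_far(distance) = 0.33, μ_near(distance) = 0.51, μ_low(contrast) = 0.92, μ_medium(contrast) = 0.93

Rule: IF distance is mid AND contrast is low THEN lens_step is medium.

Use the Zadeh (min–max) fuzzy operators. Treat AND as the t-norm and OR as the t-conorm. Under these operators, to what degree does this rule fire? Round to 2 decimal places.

0.60

firing strength: mid=0.60, low=0.92; AND[min(a, b)] → w = 0.60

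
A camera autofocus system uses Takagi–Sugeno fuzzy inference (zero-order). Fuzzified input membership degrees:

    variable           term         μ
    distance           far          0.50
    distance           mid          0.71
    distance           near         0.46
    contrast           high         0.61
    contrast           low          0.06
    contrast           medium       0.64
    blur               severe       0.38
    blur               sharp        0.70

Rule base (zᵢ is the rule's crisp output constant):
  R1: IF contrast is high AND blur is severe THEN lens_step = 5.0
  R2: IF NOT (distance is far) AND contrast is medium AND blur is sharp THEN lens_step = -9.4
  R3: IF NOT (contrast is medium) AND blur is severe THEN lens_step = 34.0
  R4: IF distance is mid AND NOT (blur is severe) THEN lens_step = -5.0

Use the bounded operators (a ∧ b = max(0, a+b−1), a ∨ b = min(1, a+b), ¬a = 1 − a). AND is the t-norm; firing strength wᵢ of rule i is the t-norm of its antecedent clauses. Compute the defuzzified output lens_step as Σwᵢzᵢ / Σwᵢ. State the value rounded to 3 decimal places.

-5.000

R1 (z=5.0): high=0.61, severe=0.38; AND[max(0, a+b−1)] → w = 0.00
R2 (z=-9.4): ¬far=1−0.50=0.50, medium=0.64, sharp=0.70; AND[max(0, a+b−1)] → w = 0.00
R3 (z=34.0): ¬medium=1−0.64=0.36, severe=0.38; AND[max(0, a+b−1)] → w = 0.00
R4 (z=-5.0): mid=0.71, ¬severe=1−0.38=0.62; AND[max(0, a+b−1)] → w = 0.33
Weighted average = (0.00·5.0 + 0.00·-9.4 + 0.00·34.0 + 0.33·-5.0) / (0.00 + 0.00 + 0.00 + 0.33)
  = -1.6500 / 0.3300 = -5.000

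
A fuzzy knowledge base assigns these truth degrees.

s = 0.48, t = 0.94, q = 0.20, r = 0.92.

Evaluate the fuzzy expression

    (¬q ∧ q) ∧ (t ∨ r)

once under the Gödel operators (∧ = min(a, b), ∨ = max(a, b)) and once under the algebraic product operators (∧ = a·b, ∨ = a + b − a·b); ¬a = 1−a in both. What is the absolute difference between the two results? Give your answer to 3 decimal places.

Under Gödel:
  ¬q = 1 − 0.20 = 0.80
  ¬q ∧ q = min(a, b) on (0.80, 0.20) = 0.20
  t ∨ r = max(a, b) on (0.94, 0.92) = 0.94
  (¬q ∧ q) ∧ (t ∨ r) = min(a, b) on (0.20, 0.94) = 0.20
  → value = 0.2000
Under algebraic product:
  ¬q = 1 − 0.2000 = 0.8000
  ¬q ∧ q = a·b on (0.8000, 0.2000) = 0.1600
  t ∨ r = a + b − a·b on (0.9400, 0.9200) = 0.9952
  (¬q ∧ q) ∧ (t ∨ r) = a·b on (0.1600, 0.9952) = 0.1592
  → value = 0.1592
|0.2000 − 0.1592| = 0.041

0.041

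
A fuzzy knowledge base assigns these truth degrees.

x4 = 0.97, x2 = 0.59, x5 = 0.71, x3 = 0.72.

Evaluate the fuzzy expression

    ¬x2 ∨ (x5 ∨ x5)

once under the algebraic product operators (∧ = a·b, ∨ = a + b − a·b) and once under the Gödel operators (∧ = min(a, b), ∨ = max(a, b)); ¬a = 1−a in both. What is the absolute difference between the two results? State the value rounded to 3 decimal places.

Under algebraic product:
  ¬x2 = 1 − 0.5900 = 0.4100
  x5 ∨ x5 = a + b − a·b on (0.7100, 0.7100) = 0.9159
  ¬x2 ∨ (x5 ∨ x5) = a + b − a·b on (0.4100, 0.9159) = 0.9504
  → value = 0.9504
Under Gödel:
  ¬x2 = 1 − 0.59 = 0.41
  x5 ∨ x5 = max(a, b) on (0.71, 0.71) = 0.71
  ¬x2 ∨ (x5 ∨ x5) = max(a, b) on (0.41, 0.71) = 0.71
  → value = 0.7100
|0.9504 − 0.7100| = 0.240

0.240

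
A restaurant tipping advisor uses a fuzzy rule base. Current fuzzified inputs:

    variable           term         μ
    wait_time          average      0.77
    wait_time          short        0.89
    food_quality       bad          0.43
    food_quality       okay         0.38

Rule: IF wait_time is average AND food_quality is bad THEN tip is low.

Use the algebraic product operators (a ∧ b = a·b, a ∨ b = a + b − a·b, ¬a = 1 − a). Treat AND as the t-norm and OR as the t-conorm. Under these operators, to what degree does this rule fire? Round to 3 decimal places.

0.331

firing strength: average=0.77, bad=0.43; AND[a·b] → w = 0.3311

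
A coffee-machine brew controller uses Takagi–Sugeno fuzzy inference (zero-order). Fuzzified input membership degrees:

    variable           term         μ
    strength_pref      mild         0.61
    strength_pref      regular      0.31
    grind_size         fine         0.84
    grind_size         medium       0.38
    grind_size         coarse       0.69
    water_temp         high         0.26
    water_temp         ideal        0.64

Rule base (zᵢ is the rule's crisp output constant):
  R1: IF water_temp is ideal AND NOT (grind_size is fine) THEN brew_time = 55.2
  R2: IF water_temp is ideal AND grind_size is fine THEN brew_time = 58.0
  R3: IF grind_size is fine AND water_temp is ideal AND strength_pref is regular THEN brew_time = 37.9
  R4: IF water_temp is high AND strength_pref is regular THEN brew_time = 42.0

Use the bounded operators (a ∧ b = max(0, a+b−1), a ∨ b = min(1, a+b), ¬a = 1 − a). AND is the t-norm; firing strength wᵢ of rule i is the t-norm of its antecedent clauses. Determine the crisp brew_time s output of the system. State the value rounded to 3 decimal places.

58.000

R1 (z=55.2): ideal=0.64, ¬fine=1−0.84=0.16; AND[max(0, a+b−1)] → w = 0.00
R2 (z=58.0): ideal=0.64, fine=0.84; AND[max(0, a+b−1)] → w = 0.48
R3 (z=37.9): fine=0.84, ideal=0.64, regular=0.31; AND[max(0, a+b−1)] → w = 0.00
R4 (z=42.0): high=0.26, regular=0.31; AND[max(0, a+b−1)] → w = 0.00
Weighted average = (0.00·55.2 + 0.48·58.0 + 0.00·37.9 + 0.00·42.0) / (0.00 + 0.48 + 0.00 + 0.00)
  = 27.8400 / 0.4800 = 58.000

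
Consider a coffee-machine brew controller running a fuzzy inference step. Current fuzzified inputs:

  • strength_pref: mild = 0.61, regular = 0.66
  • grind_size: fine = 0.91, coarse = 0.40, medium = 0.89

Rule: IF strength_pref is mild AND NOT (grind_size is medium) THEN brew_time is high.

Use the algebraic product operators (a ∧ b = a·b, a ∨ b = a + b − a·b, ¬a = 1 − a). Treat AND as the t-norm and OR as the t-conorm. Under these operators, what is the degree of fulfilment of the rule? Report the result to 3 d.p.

firing strength: mild=0.61, ¬medium=1−0.89=0.11; AND[a·b] → w = 0.0671

0.067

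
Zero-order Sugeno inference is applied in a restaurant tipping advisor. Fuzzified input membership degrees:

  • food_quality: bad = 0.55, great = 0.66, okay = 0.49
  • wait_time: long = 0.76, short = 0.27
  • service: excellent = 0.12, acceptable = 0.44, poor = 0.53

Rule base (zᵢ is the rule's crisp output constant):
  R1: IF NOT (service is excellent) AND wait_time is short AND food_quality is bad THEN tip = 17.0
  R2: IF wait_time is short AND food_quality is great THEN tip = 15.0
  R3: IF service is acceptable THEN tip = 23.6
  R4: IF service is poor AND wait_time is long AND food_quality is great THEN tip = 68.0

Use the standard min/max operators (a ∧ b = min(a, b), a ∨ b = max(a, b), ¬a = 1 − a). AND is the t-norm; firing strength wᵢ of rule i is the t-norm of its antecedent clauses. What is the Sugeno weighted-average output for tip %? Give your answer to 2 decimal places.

36.47

R1 (z=17.0): ¬excellent=1−0.12=0.88, short=0.27, bad=0.55; AND[min(a, b)] → w = 0.27
R2 (z=15.0): short=0.27, great=0.66; AND[min(a, b)] → w = 0.27
R3 (z=23.6): acceptable=0.44 → w = 0.44
R4 (z=68.0): poor=0.53, long=0.76, great=0.66; AND[min(a, b)] → w = 0.53
Weighted average = (0.27·17.0 + 0.27·15.0 + 0.44·23.6 + 0.53·68.0) / (0.27 + 0.27 + 0.44 + 0.53)
  = 55.0640 / 1.5100 = 36.47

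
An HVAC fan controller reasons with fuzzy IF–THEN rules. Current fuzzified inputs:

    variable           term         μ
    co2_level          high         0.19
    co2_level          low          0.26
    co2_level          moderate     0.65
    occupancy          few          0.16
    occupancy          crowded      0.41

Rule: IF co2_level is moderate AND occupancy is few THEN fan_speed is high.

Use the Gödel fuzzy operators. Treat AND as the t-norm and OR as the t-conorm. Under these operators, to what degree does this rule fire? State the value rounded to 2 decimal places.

firing strength: moderate=0.65, few=0.16; AND[min(a, b)] → w = 0.16

0.16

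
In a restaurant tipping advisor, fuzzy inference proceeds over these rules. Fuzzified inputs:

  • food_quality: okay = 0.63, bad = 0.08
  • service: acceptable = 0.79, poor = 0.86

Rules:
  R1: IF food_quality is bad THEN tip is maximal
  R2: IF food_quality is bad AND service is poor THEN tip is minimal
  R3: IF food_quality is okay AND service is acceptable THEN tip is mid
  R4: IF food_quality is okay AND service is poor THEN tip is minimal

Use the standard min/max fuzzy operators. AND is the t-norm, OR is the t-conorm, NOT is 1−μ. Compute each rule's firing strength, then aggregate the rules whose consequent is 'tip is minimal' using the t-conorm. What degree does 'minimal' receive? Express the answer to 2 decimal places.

R1: bad=0.08 → w = 0.08
R2: bad=0.08, poor=0.86; AND[min(a, b)] → w = 0.08
R3: okay=0.63, acceptable=0.79; AND[min(a, b)] → w = 0.63
R4: okay=0.63, poor=0.86; AND[min(a, b)] → w = 0.63
Rules with consequent 'minimal': {R2, R4} → strengths 0.08, 0.63
Aggregate via t-conorm [max(a, b)]: 0.63

0.63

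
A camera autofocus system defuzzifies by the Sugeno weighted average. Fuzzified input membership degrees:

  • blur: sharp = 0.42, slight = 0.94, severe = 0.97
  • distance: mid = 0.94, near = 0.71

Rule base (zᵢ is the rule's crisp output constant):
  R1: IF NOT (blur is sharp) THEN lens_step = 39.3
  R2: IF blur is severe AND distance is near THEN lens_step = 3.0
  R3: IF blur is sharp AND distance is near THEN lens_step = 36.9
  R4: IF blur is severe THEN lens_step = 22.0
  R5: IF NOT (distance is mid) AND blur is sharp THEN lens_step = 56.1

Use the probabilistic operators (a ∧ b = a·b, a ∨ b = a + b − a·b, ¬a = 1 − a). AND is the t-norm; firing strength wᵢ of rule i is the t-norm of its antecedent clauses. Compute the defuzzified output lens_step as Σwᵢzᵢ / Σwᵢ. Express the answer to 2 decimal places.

R1 (z=39.3): ¬sharp=1−0.42=0.58 → w = 0.5800
R2 (z=3.0): severe=0.97, near=0.71; AND[a·b] → w = 0.6887
R3 (z=36.9): sharp=0.42, near=0.71; AND[a·b] → w = 0.2982
R4 (z=22.0): severe=0.97 → w = 0.9700
R5 (z=56.1): ¬mid=1−0.94=0.06, sharp=0.42; AND[a·b] → w = 0.0252
Weighted average = (0.5800·39.3 + 0.6887·3.0 + 0.2982·36.9 + 0.9700·22.0 + 0.0252·56.1) / (0.5800 + 0.6887 + 0.2982 + 0.9700 + 0.0252)
  = 58.6174 / 2.5621 = 22.88

22.88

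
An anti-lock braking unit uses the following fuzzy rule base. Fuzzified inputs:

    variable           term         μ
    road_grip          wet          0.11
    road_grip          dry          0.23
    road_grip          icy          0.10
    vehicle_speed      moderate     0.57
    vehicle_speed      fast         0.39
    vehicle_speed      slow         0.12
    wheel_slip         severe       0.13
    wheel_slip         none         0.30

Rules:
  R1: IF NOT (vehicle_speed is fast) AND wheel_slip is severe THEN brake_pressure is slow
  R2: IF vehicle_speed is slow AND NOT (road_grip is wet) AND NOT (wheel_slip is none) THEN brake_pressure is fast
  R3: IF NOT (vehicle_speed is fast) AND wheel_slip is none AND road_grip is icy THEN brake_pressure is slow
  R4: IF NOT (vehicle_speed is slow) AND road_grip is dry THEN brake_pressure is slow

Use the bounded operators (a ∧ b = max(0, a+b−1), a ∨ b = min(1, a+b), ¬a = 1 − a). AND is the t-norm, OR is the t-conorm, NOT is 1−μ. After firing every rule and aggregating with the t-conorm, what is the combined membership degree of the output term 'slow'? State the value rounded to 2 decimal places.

0.11

R1: ¬fast=1−0.39=0.61, severe=0.13; AND[max(0, a+b−1)] → w = 0.00
R2: slow=0.12, ¬wet=1−0.11=0.89, ¬none=1−0.30=0.70; AND[max(0, a+b−1)] → w = 0.00
R3: ¬fast=1−0.39=0.61, none=0.30, icy=0.10; AND[max(0, a+b−1)] → w = 0.00
R4: ¬slow=1−0.12=0.88, dry=0.23; AND[max(0, a+b−1)] → w = 0.11
Rules with consequent 'slow': {R1, R3, R4} → strengths 0.00, 0.00, 0.11
Aggregate via t-conorm [min(1, a+b)]: 0.11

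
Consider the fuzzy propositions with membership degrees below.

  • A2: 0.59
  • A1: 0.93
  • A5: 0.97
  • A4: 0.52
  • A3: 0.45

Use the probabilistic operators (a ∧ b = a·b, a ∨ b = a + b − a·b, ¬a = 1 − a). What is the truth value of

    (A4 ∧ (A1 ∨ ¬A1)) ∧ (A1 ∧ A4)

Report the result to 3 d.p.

¬A1 = 1 − 0.9300 = 0.0700
A1 ∨ ¬A1 = a + b − a·b on (0.9300, 0.0700) = 0.9349
A4 ∧ (A1 ∨ ¬A1) = a·b on (0.5200, 0.9349) = 0.4861
A1 ∧ A4 = a·b on (0.9300, 0.5200) = 0.4836
(A4 ∧ (A1 ∨ ¬A1)) ∧ (A1 ∧ A4) = a·b on (0.4861, 0.4836) = 0.2351

0.235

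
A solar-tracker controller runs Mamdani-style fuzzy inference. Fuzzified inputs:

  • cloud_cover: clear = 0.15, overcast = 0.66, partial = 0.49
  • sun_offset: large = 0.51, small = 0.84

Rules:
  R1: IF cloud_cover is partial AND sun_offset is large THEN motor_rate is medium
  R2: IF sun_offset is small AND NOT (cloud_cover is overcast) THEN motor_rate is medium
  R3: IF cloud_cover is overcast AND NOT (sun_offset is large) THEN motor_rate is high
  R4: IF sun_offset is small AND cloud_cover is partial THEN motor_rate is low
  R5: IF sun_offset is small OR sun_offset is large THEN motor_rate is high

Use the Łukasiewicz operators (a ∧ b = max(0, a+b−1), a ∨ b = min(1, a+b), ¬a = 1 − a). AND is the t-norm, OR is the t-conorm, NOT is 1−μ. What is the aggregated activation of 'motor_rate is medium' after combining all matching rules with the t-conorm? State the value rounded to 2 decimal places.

R1: partial=0.49, large=0.51; AND[max(0, a+b−1)] → w = 0.00
R2: small=0.84, ¬overcast=1−0.66=0.34; AND[max(0, a+b−1)] → w = 0.18
R3: overcast=0.66, ¬large=1−0.51=0.49; AND[max(0, a+b−1)] → w = 0.15
R4: small=0.84, partial=0.49; AND[max(0, a+b−1)] → w = 0.33
R5: small=0.84, large=0.51; OR[min(1, a+b)] → w = 1.00
Rules with consequent 'medium': {R1, R2} → strengths 0.00, 0.18
Aggregate via t-conorm [min(1, a+b)]: 0.18

0.18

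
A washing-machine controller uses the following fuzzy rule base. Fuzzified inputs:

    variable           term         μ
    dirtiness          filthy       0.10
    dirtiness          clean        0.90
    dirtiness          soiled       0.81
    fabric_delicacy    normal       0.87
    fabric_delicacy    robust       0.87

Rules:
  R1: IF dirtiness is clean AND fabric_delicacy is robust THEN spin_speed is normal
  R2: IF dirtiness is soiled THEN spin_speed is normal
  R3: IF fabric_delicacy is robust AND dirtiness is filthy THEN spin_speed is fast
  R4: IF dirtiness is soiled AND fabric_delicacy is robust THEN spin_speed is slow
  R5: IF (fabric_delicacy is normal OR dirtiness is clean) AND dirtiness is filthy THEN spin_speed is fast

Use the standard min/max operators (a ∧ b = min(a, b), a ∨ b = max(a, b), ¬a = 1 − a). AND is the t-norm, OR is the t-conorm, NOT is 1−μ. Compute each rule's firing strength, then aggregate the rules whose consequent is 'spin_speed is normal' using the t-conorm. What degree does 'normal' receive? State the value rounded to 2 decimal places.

0.87

R1: clean=0.90, robust=0.87; AND[min(a, b)] → w = 0.87
R2: soiled=0.81 → w = 0.81
R3: robust=0.87, filthy=0.10; AND[min(a, b)] → w = 0.10
R4: soiled=0.81, robust=0.87; AND[min(a, b)] → w = 0.81
R5: (normal=0.87 OR clean=0.90) = 0.90; AND[min(a, b)] with filthy=0.10 → w = 0.10
Rules with consequent 'normal': {R1, R2} → strengths 0.87, 0.81
Aggregate via t-conorm [max(a, b)]: 0.87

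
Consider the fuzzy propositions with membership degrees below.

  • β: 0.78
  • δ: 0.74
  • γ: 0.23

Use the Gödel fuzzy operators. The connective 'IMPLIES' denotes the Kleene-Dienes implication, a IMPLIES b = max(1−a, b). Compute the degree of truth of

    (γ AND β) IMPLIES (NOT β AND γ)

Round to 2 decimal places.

γ AND β = min(a, b) on (0.23, 0.78) = 0.23
NOT β = 1 − 0.78 = 0.22
NOT β AND γ = min(a, b) on (0.22, 0.23) = 0.22
(γ AND β) IMPLIES (NOT β AND γ)  [Kleene-Dienes: max(1−a, b)] with a=0.23, b=0.22 → 0.77

0.77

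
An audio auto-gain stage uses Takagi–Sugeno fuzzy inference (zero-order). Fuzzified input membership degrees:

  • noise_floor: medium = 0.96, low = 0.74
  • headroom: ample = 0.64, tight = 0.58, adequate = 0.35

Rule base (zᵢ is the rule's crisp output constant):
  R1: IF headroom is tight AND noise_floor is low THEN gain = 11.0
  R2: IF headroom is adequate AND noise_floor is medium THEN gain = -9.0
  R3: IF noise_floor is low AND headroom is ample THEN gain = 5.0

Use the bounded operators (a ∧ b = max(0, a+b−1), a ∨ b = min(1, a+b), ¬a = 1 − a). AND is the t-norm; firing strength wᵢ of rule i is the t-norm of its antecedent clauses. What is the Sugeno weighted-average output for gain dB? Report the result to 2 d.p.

2.60

R1 (z=11.0): tight=0.58, low=0.74; AND[max(0, a+b−1)] → w = 0.32
R2 (z=-9.0): adequate=0.35, medium=0.96; AND[max(0, a+b−1)] → w = 0.31
R3 (z=5.0): low=0.74, ample=0.64; AND[max(0, a+b−1)] → w = 0.38
Weighted average = (0.32·11.0 + 0.31·-9.0 + 0.38·5.0) / (0.32 + 0.31 + 0.38)
  = 2.6300 / 1.0100 = 2.60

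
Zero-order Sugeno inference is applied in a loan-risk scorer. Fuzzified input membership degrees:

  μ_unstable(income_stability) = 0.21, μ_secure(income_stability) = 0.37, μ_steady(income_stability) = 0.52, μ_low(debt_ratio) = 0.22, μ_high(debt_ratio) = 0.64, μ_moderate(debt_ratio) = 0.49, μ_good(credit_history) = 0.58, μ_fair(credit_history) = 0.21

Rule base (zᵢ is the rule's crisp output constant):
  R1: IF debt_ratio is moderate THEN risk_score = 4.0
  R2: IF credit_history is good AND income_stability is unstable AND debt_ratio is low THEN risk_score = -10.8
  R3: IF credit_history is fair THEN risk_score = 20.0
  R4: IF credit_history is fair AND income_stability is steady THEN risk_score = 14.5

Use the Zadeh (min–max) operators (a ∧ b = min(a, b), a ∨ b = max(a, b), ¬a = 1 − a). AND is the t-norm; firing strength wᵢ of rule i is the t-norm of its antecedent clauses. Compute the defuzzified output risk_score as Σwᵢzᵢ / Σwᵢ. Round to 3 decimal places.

6.194

R1 (z=4.0): moderate=0.49 → w = 0.49
R2 (z=-10.8): good=0.58, unstable=0.21, low=0.22; AND[min(a, b)] → w = 0.21
R3 (z=20.0): fair=0.21 → w = 0.21
R4 (z=14.5): fair=0.21, steady=0.52; AND[min(a, b)] → w = 0.21
Weighted average = (0.49·4.0 + 0.21·-10.8 + 0.21·20.0 + 0.21·14.5) / (0.49 + 0.21 + 0.21 + 0.21)
  = 6.9370 / 1.1200 = 6.194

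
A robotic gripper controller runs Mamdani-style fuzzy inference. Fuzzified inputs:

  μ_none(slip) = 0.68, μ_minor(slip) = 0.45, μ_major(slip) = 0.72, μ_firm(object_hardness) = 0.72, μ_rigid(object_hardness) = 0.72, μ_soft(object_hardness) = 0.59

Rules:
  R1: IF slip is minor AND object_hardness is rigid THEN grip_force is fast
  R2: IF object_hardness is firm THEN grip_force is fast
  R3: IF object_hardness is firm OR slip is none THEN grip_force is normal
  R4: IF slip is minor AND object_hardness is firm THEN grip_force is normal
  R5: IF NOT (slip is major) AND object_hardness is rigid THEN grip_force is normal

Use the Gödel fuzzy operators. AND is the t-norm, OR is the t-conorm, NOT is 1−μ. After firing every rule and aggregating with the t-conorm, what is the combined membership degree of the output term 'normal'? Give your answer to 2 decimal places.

R1: minor=0.45, rigid=0.72; AND[min(a, b)] → w = 0.45
R2: firm=0.72 → w = 0.72
R3: firm=0.72, none=0.68; OR[max(a, b)] → w = 0.72
R4: minor=0.45, firm=0.72; AND[min(a, b)] → w = 0.45
R5: ¬major=1−0.72=0.28, rigid=0.72; AND[min(a, b)] → w = 0.28
Rules with consequent 'normal': {R3, R4, R5} → strengths 0.72, 0.45, 0.28
Aggregate via t-conorm [max(a, b)]: 0.72

0.72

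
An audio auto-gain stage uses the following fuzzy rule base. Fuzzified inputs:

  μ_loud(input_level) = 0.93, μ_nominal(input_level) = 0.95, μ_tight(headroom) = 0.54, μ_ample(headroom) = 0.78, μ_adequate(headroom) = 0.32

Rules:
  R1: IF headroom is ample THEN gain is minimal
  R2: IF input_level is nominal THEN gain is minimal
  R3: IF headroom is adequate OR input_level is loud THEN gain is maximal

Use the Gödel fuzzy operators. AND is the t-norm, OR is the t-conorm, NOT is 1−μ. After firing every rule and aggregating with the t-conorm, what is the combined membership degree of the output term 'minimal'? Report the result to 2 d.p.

R1: ample=0.78 → w = 0.78
R2: nominal=0.95 → w = 0.95
R3: adequate=0.32, loud=0.93; OR[max(a, b)] → w = 0.93
Rules with consequent 'minimal': {R1, R2} → strengths 0.78, 0.95
Aggregate via t-conorm [max(a, b)]: 0.95

0.95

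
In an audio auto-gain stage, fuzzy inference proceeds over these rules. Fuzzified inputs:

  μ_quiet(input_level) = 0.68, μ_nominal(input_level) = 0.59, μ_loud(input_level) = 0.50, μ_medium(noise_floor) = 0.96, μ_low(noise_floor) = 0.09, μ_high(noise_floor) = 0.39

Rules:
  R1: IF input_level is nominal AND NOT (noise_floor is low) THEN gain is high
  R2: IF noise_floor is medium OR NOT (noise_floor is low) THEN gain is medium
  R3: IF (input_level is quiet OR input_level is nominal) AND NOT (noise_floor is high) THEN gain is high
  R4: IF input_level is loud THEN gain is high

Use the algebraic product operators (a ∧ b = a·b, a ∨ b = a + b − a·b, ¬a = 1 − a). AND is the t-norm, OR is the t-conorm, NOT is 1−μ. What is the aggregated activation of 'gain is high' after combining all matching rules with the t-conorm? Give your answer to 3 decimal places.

R1: nominal=0.59, ¬low=1−0.09=0.91; AND[a·b] → w = 0.5369
R2: medium=0.96, ¬low=1−0.09=0.91; OR[a + b − a·b] → w = 0.9964
R3: (quiet=0.68 OR nominal=0.59) = 0.8688; AND[a·b] with ¬high=1−0.39=0.61 → w = 0.5300
R4: loud=0.50 → w = 0.5000
Rules with consequent 'high': {R1, R3, R4} → strengths 0.5369, 0.5300, 0.5000
Aggregate via t-conorm [a + b − a·b]: 0.8912

0.891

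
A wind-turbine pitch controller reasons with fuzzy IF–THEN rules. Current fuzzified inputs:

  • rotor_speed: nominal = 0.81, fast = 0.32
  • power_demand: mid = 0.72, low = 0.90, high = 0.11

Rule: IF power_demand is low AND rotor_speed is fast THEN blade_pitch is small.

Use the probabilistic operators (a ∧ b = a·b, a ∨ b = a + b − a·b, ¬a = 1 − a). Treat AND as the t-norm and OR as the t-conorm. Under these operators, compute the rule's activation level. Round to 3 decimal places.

0.288

firing strength: low=0.90, fast=0.32; AND[a·b] → w = 0.2880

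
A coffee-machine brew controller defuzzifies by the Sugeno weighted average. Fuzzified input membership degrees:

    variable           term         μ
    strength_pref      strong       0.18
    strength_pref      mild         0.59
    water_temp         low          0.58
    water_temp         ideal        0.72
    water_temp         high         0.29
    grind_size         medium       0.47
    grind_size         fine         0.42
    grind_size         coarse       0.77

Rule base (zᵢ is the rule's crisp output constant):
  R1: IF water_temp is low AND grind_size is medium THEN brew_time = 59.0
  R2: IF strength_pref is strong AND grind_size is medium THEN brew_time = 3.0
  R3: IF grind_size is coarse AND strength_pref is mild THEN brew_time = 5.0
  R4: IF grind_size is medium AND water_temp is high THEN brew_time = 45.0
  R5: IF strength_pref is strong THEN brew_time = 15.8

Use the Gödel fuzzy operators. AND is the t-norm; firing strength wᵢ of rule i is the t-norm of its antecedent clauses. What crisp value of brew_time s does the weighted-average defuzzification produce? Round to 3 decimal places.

R1 (z=59.0): low=0.58, medium=0.47; AND[min(a, b)] → w = 0.47
R2 (z=3.0): strong=0.18, medium=0.47; AND[min(a, b)] → w = 0.18
R3 (z=5.0): coarse=0.77, mild=0.59; AND[min(a, b)] → w = 0.59
R4 (z=45.0): medium=0.47, high=0.29; AND[min(a, b)] → w = 0.29
R5 (z=15.8): strong=0.18 → w = 0.18
Weighted average = (0.47·59.0 + 0.18·3.0 + 0.59·5.0 + 0.29·45.0 + 0.18·15.8) / (0.47 + 0.18 + 0.59 + 0.29 + 0.18)
  = 47.1140 / 1.7100 = 27.552

27.552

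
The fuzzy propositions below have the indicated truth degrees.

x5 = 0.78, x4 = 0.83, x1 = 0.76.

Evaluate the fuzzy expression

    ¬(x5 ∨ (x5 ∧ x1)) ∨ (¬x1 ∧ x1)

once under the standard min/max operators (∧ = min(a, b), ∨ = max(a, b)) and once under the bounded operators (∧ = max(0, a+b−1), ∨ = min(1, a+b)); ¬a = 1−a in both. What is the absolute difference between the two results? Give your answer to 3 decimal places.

0.240

Under standard min/max:
  x5 ∧ x1 = min(a, b) on (0.78, 0.76) = 0.76
  x5 ∨ (x5 ∧ x1) = max(a, b) on (0.78, 0.76) = 0.78
  ¬(x5 ∨ (x5 ∧ x1)) = 1 − 0.78 = 0.22
  ¬x1 = 1 − 0.76 = 0.24
  ¬x1 ∧ x1 = min(a, b) on (0.24, 0.76) = 0.24
  ¬(x5 ∨ (x5 ∧ x1)) ∨ (¬x1 ∧ x1) = max(a, b) on (0.22, 0.24) = 0.24
  → value = 0.2400
Under bounded:
  x5 ∧ x1 = max(0, a+b−1) on (0.78, 0.76) = 0.54
  x5 ∨ (x5 ∧ x1) = min(1, a+b) on (0.78, 0.54) = 1.00
  ¬(x5 ∨ (x5 ∧ x1)) = 1 − 1.00 = 0.00
  ¬x1 = 1 − 0.76 = 0.24
  ¬x1 ∧ x1 = max(0, a+b−1) on (0.24, 0.76) = 0.00
  ¬(x5 ∨ (x5 ∧ x1)) ∨ (¬x1 ∧ x1) = min(1, a+b) on (0.00, 0.00) = 0.00
  → value = 0.0000
|0.2400 − 0.0000| = 0.240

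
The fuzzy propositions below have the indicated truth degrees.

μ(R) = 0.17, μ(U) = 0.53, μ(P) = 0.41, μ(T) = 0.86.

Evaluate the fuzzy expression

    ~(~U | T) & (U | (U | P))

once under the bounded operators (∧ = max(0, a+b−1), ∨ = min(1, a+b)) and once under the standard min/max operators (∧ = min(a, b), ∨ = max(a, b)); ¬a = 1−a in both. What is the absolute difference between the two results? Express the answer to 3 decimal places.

0.140

Under bounded:
  ~U = 1 − 0.53 = 0.47
  ~U | T = min(1, a+b) on (0.47, 0.86) = 1.00
  ~(~U | T) = 1 − 1.00 = 0.00
  U | P = min(1, a+b) on (0.53, 0.41) = 0.94
  U | (U | P) = min(1, a+b) on (0.53, 0.94) = 1.00
  ~(~U | T) & (U | (U | P)) = max(0, a+b−1) on (0.00, 1.00) = 0.00
  → value = 0.0000
Under standard min/max:
  ~U = 1 − 0.53 = 0.47
  ~U | T = max(a, b) on (0.47, 0.86) = 0.86
  ~(~U | T) = 1 − 0.86 = 0.14
  U | P = max(a, b) on (0.53, 0.41) = 0.53
  U | (U | P) = max(a, b) on (0.53, 0.53) = 0.53
  ~(~U | T) & (U | (U | P)) = min(a, b) on (0.14, 0.53) = 0.14
  → value = 0.1400
|0.0000 − 0.1400| = 0.140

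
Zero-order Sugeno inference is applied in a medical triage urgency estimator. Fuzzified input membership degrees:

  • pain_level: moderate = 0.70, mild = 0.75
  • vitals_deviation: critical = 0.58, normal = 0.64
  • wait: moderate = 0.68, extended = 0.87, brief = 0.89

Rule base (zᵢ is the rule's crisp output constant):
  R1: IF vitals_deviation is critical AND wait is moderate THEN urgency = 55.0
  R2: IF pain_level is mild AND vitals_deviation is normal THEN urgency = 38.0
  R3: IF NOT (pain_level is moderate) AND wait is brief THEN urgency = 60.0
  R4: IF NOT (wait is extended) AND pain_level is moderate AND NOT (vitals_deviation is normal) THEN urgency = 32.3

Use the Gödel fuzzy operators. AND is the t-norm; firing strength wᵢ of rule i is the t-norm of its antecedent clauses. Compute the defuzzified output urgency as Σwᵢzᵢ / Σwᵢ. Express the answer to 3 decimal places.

47.527

R1 (z=55.0): critical=0.58, moderate=0.68; AND[min(a, b)] → w = 0.58
R2 (z=38.0): mild=0.75, normal=0.64; AND[min(a, b)] → w = 0.64
R3 (z=60.0): ¬moderate=1−0.70=0.30, brief=0.89; AND[min(a, b)] → w = 0.30
R4 (z=32.3): ¬extended=1−0.87=0.13, moderate=0.70, ¬normal=1−0.64=0.36; AND[min(a, b)] → w = 0.13
Weighted average = (0.58·55.0 + 0.64·38.0 + 0.30·60.0 + 0.13·32.3) / (0.58 + 0.64 + 0.30 + 0.13)
  = 78.4190 / 1.6500 = 47.527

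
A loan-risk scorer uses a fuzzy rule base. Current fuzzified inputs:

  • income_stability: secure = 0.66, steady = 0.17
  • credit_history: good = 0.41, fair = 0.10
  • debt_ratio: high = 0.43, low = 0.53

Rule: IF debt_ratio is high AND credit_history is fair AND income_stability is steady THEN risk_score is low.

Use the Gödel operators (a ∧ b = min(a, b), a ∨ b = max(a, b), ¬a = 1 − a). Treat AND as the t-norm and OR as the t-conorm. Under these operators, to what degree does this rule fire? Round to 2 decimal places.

0.10

firing strength: high=0.43, fair=0.10, steady=0.17; AND[min(a, b)] → w = 0.10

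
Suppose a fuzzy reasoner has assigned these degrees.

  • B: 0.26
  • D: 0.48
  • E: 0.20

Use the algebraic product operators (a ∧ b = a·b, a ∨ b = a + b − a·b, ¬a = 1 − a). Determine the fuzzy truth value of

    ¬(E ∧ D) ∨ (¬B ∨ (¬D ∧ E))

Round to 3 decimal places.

0.978

E ∧ D = a·b on (0.2000, 0.4800) = 0.0960
¬(E ∧ D) = 1 − 0.0960 = 0.9040
¬B = 1 − 0.2600 = 0.7400
¬D = 1 − 0.4800 = 0.5200
¬D ∧ E = a·b on (0.5200, 0.2000) = 0.1040
¬B ∨ (¬D ∧ E) = a + b − a·b on (0.7400, 0.1040) = 0.7670
¬(E ∧ D) ∨ (¬B ∨ (¬D ∧ E)) = a + b − a·b on (0.9040, 0.7670) = 0.9776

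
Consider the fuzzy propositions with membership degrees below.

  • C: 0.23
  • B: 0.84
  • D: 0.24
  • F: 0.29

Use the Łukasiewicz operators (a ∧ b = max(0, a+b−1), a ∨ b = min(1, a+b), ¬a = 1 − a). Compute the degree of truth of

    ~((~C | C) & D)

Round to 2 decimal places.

~C = 1 − 0.23 = 0.77
~C | C = min(1, a+b) on (0.77, 0.23) = 1.00
(~C | C) & D = max(0, a+b−1) on (1.00, 0.24) = 0.24
~((~C | C) & D) = 1 − 0.24 = 0.76

0.76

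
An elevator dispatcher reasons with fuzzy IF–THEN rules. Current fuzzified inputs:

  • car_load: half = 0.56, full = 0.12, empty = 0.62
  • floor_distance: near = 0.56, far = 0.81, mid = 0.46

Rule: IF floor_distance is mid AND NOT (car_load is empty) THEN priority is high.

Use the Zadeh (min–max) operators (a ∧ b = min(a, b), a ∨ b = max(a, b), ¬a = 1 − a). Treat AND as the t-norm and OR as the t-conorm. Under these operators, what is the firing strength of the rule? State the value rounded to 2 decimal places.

0.38

firing strength: mid=0.46, ¬empty=1−0.62=0.38; AND[min(a, b)] → w = 0.38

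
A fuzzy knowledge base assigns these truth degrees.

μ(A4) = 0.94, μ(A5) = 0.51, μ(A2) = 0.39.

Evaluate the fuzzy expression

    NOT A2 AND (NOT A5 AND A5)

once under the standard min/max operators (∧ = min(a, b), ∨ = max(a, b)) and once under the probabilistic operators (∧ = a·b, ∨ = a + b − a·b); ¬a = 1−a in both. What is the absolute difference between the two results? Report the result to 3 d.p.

Under standard min/max:
  NOT A2 = 1 − 0.39 = 0.61
  NOT A5 = 1 − 0.51 = 0.49
  NOT A5 AND A5 = min(a, b) on (0.49, 0.51) = 0.49
  NOT A2 AND (NOT A5 AND A5) = min(a, b) on (0.61, 0.49) = 0.49
  → value = 0.4900
Under probabilistic:
  NOT A2 = 1 − 0.3900 = 0.6100
  NOT A5 = 1 − 0.5100 = 0.4900
  NOT A5 AND A5 = a·b on (0.4900, 0.5100) = 0.2499
  NOT A2 AND (NOT A5 AND A5) = a·b on (0.6100, 0.2499) = 0.1524
  → value = 0.1524
|0.4900 − 0.1524| = 0.338

0.338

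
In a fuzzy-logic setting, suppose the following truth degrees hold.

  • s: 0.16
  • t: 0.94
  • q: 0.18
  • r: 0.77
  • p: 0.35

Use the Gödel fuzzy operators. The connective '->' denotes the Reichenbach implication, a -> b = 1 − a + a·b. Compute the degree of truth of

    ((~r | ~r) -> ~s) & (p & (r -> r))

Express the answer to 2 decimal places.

~r = 1 − 0.77 = 0.23
~r = 1 − 0.77 = 0.23
~r | ~r = max(a, b) on (0.23, 0.23) = 0.23
~s = 1 − 0.16 = 0.84
(~r | ~r) -> ~s  [Reichenbach: 1 − a + a·b] with a=0.23, b=0.84 → 0.96
r -> r  [Reichenbach: 1 − a + a·b] with a=0.77, b=0.77 → 0.82
p & (r -> r) = min(a, b) on (0.35, 0.82) = 0.35
((~r | ~r) -> ~s) & (p & (r -> r)) = min(a, b) on (0.96, 0.35) = 0.35

0.35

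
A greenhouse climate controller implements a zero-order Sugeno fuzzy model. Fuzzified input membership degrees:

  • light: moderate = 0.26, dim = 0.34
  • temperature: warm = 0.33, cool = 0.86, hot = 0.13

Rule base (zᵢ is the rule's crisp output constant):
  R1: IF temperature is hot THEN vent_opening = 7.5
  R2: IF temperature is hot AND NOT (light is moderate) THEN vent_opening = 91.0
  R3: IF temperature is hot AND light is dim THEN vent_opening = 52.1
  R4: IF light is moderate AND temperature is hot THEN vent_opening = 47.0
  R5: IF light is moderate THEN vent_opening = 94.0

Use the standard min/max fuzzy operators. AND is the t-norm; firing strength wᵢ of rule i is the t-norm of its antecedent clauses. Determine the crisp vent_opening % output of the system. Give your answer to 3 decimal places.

R1 (z=7.5): hot=0.13 → w = 0.13
R2 (z=91.0): hot=0.13, ¬moderate=1−0.26=0.74; AND[min(a, b)] → w = 0.13
R3 (z=52.1): hot=0.13, dim=0.34; AND[min(a, b)] → w = 0.13
R4 (z=47.0): moderate=0.26, hot=0.13; AND[min(a, b)] → w = 0.13
R5 (z=94.0): moderate=0.26 → w = 0.26
Weighted average = (0.13·7.5 + 0.13·91.0 + 0.13·52.1 + 0.13·47.0 + 0.26·94.0) / (0.13 + 0.13 + 0.13 + 0.13 + 0.26)
  = 50.1280 / 0.7800 = 64.267

64.267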